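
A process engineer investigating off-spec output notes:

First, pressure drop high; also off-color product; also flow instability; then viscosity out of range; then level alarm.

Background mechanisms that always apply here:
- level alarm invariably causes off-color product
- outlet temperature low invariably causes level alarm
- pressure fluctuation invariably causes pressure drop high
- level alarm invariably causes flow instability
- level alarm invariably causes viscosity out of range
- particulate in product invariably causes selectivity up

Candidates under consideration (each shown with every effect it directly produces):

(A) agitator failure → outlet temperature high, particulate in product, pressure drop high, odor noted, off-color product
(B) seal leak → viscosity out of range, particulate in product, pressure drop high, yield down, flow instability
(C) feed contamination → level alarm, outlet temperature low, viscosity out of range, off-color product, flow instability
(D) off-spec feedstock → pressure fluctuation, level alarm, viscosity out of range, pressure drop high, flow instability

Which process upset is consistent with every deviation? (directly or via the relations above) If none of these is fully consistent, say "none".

Testing each hypothesis:
(A) agitator failure — pressure drop high yes; off-color product yes; flow instability NO; viscosity out of range NO; level alarm NO
(B) seal leak — pressure drop high yes; off-color product NO; flow instability yes; viscosity out of range yes; level alarm NO
(C) feed contamination — does not account for pressure drop high
(D) off-spec feedstock — pressure drop high yes; off-color product yes (via level alarm → off-color product); flow instability yes; viscosity out of range yes; level alarm yes
(D) alone accounts for all the evidence.

D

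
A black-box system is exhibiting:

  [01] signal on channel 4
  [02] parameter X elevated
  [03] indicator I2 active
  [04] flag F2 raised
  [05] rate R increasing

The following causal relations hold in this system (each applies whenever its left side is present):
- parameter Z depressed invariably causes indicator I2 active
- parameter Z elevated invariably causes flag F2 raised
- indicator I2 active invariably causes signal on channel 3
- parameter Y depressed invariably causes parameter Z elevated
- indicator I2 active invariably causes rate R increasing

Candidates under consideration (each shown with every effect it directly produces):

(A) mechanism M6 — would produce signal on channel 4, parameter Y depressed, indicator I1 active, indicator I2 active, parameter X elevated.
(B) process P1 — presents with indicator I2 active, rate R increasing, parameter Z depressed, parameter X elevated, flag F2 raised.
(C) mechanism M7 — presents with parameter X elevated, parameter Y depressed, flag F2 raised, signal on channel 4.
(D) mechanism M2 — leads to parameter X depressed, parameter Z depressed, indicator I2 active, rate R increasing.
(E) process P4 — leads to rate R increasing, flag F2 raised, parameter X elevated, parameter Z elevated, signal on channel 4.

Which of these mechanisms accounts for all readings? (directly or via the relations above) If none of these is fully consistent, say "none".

A

Per-candidate check:
(A) mechanism M6 — signal on channel 4 yes; parameter X elevated yes; indicator I2 active yes; flag F2 raised yes (via parameter Y depressed → parameter Z elevated → flag F2 raised); rate R increasing yes (via indicator I2 active → rate R increasing)
(B) process P1 — signal on channel 4 NO; parameter X elevated yes; indicator I2 active yes; flag F2 raised yes; rate R increasing yes
(C) mechanism M7 — does not account for indicator I2 active, rate R increasing
(D) mechanism M2 — signal on channel 4 NO; parameter X elevated NO; indicator I2 active yes; flag F2 raised NO; rate R increasing yes
(E) process P4 — does not account for indicator I2 active
(A) alone accounts for all the evidence.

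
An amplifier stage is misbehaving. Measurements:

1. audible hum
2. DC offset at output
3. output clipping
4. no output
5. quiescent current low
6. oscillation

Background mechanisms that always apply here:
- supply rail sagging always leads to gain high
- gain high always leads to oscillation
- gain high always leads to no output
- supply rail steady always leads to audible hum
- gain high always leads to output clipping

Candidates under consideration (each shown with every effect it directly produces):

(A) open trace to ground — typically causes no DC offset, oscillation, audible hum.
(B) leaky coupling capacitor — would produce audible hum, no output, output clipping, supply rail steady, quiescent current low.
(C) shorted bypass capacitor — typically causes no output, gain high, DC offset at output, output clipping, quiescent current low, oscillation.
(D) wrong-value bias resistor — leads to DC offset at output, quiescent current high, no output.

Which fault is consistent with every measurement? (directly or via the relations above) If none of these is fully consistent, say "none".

For each candidate, compare predicted effects to what was observed:
(A) open trace to ground — audible hum yes; DC offset at output NO; output clipping NO; no output NO; quiescent current low NO; oscillation yes
(B) leaky coupling capacitor — does not account for DC offset at output, oscillation
(C) shorted bypass capacitor — does not account for audible hum
(D) wrong-value bias resistor — audible hum NO; DC offset at output yes; output clipping NO; no output yes; quiescent current low NO; oscillation NO
Every candidate fails on at least one observation.

none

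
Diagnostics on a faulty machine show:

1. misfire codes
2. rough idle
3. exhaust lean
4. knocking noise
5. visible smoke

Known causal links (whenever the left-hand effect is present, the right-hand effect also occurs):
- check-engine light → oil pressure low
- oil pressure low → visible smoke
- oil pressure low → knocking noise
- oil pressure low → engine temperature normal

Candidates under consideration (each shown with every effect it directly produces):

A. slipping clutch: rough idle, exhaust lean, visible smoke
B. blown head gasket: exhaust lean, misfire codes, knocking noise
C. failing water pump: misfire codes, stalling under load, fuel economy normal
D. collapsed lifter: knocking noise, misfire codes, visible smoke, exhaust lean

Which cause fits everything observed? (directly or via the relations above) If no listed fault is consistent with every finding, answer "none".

none

Testing each hypothesis:
(A) slipping clutch — misfire codes NO; rough idle yes; exhaust lean yes; knocking noise NO; visible smoke yes
(B) blown head gasket — does not account for rough idle, visible smoke
(C) failing water pump — misfire codes yes; rough idle NO; exhaust lean NO; knocking noise NO; visible smoke NO
(D) collapsed lifter — misfire codes yes; rough idle NO; exhaust lean yes; knocking noise yes; visible smoke yes
Every candidate fails on at least one observation.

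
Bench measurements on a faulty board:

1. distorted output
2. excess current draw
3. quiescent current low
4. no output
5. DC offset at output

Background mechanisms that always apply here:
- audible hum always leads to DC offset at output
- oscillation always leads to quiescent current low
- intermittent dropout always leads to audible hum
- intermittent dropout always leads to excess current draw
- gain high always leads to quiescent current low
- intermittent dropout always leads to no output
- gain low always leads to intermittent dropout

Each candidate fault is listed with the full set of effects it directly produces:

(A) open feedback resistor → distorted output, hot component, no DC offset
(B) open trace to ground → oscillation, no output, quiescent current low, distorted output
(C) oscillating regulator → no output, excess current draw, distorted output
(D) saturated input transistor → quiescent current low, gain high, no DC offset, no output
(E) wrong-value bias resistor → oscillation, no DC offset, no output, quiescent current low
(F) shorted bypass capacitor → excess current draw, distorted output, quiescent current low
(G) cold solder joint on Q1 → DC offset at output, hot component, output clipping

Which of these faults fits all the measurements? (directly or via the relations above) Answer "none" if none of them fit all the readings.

none

Per-candidate check:
(A) open feedback resistor — distorted output +; excess current draw -; quiescent current low -; no output -; DC offset at output -
(B) open trace to ground — distorted output +; excess current draw -; quiescent current low +; no output +; DC offset at output -
(C) oscillating regulator — does not account for quiescent current low, DC offset at output
(D) saturated input transistor — distorted output -; excess current draw -; quiescent current low +; no output +; DC offset at output -
(E) wrong-value bias resistor — fails on distorted output, excess current draw, DC offset at output (predicts no DC offset, not DC offset at output)
(F) shorted bypass capacitor — distorted output +; excess current draw +; quiescent current low +; no output -; DC offset at output -
(G) cold solder joint on Q1 — distorted output -; excess current draw -; quiescent current low -; no output -; DC offset at output +
Every candidate fails on at least one observation.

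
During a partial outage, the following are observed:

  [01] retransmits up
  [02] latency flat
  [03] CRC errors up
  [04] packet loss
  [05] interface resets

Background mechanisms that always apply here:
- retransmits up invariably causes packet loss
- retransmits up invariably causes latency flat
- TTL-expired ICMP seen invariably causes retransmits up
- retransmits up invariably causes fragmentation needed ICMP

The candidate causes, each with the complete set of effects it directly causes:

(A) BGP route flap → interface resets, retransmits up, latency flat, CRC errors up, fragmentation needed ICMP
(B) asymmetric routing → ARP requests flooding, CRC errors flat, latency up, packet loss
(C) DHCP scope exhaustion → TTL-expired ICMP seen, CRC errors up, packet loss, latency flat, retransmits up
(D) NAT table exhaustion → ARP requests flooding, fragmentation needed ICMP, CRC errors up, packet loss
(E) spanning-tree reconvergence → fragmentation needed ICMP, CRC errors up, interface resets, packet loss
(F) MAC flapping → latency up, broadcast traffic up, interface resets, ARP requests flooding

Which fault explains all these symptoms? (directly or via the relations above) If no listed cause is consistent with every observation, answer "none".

A

Checking each candidate against the observations:
(A) BGP route flap — accounts for every observation (packet loss by retransmits up → packet loss)
(B) asymmetric routing — retransmits up NO; latency flat NO; CRC errors up NO; packet loss yes; interface resets NO
(C) DHCP scope exhaustion — does not account for interface resets
(D) NAT table exhaustion — does not account for retransmits up, latency flat, interface resets
(E) spanning-tree reconvergence — does not account for retransmits up, latency flat
(F) MAC flapping — fails on retransmits up, latency flat, CRC errors up, packet loss (predicts latency up, not latency flat)
Only (A) is consistent with every observation.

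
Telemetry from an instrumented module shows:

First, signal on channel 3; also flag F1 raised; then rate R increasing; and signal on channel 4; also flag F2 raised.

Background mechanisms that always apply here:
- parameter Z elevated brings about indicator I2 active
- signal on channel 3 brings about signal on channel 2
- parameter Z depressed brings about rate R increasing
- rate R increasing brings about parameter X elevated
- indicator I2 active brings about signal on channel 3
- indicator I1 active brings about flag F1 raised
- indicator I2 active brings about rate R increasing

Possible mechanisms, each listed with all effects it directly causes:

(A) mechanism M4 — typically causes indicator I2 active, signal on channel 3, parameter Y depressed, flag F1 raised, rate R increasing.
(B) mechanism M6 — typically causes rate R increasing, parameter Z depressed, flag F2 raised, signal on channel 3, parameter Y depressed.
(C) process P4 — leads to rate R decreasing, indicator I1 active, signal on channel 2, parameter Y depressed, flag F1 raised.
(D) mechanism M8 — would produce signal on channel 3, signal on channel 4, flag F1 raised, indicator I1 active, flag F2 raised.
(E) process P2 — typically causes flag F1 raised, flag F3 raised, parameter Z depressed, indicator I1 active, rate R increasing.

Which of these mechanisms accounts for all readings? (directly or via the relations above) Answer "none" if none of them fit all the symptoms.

Per-candidate check:
(A) mechanism M4 — signal on channel 3 yes; flag F1 raised yes; rate R increasing yes; signal on channel 4 NO; flag F2 raised NO
(B) mechanism M6 — signal on channel 3 yes; flag F1 raised NO; rate R increasing yes; signal on channel 4 NO; flag F2 raised yes
(C) process P4 — signal on channel 3 NO; flag F1 raised yes; rate R increasing NO; signal on channel 4 NO; flag F2 raised NO
(D) mechanism M8 — signal on channel 3 yes; flag F1 raised yes; rate R increasing NO; signal on channel 4 yes; flag F2 raised yes
(E) process P2 — signal on channel 3 NO; flag F1 raised yes; rate R increasing yes; signal on channel 4 NO; flag F2 raised NO
None of the listed candidates fits everything.

none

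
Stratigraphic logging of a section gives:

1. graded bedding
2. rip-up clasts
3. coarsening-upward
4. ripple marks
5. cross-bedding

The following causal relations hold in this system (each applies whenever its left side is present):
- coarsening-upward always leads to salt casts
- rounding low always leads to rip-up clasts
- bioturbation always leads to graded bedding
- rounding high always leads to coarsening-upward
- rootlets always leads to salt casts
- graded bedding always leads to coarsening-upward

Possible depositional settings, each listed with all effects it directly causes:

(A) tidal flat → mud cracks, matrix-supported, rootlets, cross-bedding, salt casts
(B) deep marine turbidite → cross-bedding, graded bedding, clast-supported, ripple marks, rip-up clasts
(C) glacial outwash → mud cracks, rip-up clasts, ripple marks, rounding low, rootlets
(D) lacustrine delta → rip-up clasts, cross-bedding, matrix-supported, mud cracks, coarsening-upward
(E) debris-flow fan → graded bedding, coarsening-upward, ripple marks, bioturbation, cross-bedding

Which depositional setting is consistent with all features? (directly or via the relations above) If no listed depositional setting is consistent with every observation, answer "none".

B

For each candidate, compare predicted effects to what was observed:
(A) tidal flat — graded bedding NO; rip-up clasts NO; coarsening-upward NO; ripple marks NO; cross-bedding yes
(B) deep marine turbidite — accounts for every observation (coarsening-upward through graded bedding → coarsening-upward)
(C) glacial outwash — does not account for graded bedding, coarsening-upward, cross-bedding
(D) lacustrine delta — does not account for graded bedding, ripple marks
(E) debris-flow fan — graded bedding yes; rip-up clasts NO; coarsening-upward yes; ripple marks yes; cross-bedding yes
Only (B) is consistent with every observation.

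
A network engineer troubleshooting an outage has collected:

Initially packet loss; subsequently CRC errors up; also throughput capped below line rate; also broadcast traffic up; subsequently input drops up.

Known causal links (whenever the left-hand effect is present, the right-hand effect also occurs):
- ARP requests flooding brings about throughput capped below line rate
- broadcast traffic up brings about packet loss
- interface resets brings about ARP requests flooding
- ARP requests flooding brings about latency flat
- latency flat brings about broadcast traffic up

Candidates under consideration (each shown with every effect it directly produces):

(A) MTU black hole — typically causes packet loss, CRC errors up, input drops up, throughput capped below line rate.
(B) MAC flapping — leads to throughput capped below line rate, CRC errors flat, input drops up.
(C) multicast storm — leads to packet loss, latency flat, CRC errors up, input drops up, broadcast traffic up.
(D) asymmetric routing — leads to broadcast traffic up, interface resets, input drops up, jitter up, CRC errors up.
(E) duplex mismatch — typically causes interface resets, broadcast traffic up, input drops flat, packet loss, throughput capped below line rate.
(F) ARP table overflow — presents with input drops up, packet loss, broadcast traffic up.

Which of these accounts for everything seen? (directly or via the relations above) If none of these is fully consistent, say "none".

Testing each hypothesis:
(A) MTU black hole — packet loss yes; CRC errors up yes; throughput capped below line rate yes; broadcast traffic up NO; input drops up yes
(B) MAC flapping — packet loss NO; CRC errors up NO; throughput capped below line rate yes; broadcast traffic up NO; input drops up yes
(C) multicast storm — does not account for throughput capped below line rate
(D) asymmetric routing — accounts for every observation (packet loss via broadcast traffic up → packet loss)
(E) duplex mismatch — packet loss yes; CRC errors up NO; throughput capped below line rate yes; broadcast traffic up yes; input drops up NO
(F) ARP table overflow — does not account for CRC errors up, throughput capped below line rate
(D) alone accounts for all the evidence.

D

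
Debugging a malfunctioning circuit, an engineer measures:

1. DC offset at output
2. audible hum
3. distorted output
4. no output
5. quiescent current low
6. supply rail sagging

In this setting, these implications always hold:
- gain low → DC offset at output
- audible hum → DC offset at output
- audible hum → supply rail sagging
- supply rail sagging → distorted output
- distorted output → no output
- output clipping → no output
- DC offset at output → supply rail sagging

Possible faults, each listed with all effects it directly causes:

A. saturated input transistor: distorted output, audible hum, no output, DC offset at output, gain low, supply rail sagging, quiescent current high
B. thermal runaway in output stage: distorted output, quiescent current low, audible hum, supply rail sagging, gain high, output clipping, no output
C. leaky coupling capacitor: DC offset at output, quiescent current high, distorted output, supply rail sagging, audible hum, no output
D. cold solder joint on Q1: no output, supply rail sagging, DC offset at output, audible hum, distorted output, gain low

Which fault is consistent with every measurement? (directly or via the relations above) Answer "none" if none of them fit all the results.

B

Per-candidate check:
(A) saturated input transistor — fails on quiescent current low (predicts quiescent current high, not quiescent current low)
(B) thermal runaway in output stage — DC offset at output yes (by audible hum → DC offset at output); audible hum yes; distorted output yes; no output yes; quiescent current low yes; supply rail sagging yes
(C) leaky coupling capacitor — DC offset at output yes; audible hum yes; distorted output yes; no output yes; quiescent current low NO; supply rail sagging yes
(D) cold solder joint on Q1 — DC offset at output yes; audible hum yes; distorted output yes; no output yes; quiescent current low NO; supply rail sagging yes
Only (B) is consistent with every observation.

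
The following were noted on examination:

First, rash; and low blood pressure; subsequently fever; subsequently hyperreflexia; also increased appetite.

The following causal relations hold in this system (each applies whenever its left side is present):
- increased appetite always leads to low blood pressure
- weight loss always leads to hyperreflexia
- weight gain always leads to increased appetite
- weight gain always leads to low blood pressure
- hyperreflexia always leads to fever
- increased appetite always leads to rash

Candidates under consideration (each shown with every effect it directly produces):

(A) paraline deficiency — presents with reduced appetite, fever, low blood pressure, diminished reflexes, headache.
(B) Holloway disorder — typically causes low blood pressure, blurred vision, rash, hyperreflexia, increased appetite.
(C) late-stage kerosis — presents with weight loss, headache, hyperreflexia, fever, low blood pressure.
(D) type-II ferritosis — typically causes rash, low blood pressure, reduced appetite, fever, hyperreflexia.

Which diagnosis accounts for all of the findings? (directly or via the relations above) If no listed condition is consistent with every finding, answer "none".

Checking each candidate against the observations:
(A) paraline deficiency — rash miss; low blood pressure match; fever match; hyperreflexia miss; increased appetite miss
(B) Holloway disorder — accounts for every observation (fever through hyperreflexia → fever)
(C) late-stage kerosis — rash miss; low blood pressure match; fever match; hyperreflexia match; increased appetite miss
(D) type-II ferritosis — fails on increased appetite (predicts reduced appetite, not increased appetite)
(B) alone accounts for all the evidence.

B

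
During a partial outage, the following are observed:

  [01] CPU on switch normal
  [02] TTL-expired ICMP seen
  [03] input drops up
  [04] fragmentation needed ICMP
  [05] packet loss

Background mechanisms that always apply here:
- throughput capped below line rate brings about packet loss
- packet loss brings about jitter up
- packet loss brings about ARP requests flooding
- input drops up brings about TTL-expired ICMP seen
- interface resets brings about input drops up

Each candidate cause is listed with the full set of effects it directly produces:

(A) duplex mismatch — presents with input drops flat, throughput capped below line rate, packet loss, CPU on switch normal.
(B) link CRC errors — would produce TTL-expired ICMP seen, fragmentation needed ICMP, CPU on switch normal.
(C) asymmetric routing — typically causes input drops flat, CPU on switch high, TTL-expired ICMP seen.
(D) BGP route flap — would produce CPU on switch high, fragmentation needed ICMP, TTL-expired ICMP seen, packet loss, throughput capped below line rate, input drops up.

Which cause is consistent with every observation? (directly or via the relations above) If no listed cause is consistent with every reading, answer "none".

For each candidate, compare predicted effects to what was observed:
(A) duplex mismatch — CPU on switch normal ✓; TTL-expired ICMP seen ✗; input drops up ✗; fragmentation needed ICMP ✗; packet loss ✓
(B) link CRC errors — CPU on switch normal ✓; TTL-expired ICMP seen ✓; input drops up ✗; fragmentation needed ICMP ✓; packet loss ✗
(C) asymmetric routing — CPU on switch normal ✗; TTL-expired ICMP seen ✓; input drops up ✗; fragmentation needed ICMP ✗; packet loss ✗
(D) BGP route flap — CPU on switch normal ✗; TTL-expired ICMP seen ✓; input drops up ✓; fragmentation needed ICMP ✓; packet loss ✓
Every candidate fails on at least one observation.

none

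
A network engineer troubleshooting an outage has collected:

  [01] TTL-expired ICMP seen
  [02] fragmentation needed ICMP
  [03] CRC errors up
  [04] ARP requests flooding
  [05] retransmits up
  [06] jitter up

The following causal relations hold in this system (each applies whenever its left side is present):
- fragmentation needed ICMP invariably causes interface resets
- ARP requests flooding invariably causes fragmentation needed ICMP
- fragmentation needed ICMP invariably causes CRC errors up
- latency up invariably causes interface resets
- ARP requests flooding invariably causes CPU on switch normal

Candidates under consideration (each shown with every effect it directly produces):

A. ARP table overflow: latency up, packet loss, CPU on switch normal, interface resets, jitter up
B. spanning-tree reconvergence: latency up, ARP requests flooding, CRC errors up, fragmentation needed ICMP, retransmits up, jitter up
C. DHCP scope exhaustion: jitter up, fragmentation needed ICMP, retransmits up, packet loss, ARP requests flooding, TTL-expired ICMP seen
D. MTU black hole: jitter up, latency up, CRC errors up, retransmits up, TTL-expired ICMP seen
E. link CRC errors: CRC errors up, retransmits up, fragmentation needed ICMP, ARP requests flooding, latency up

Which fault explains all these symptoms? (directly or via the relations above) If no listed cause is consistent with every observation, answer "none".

Per-candidate check:
(A) ARP table overflow — does not account for TTL-expired ICMP seen, fragmentation needed ICMP, CRC errors up, ARP requests flooding, retransmits up
(B) spanning-tree reconvergence — does not account for TTL-expired ICMP seen
(C) DHCP scope exhaustion — TTL-expired ICMP seen match; fragmentation needed ICMP match; CRC errors up match (by fragmentation needed ICMP → CRC errors up); ARP requests flooding match; retransmits up match; jitter up match
(D) MTU black hole — does not account for fragmentation needed ICMP, ARP requests flooding
(E) link CRC errors — does not account for TTL-expired ICMP seen, jitter up
(C) is the only candidate with no mismatches.

C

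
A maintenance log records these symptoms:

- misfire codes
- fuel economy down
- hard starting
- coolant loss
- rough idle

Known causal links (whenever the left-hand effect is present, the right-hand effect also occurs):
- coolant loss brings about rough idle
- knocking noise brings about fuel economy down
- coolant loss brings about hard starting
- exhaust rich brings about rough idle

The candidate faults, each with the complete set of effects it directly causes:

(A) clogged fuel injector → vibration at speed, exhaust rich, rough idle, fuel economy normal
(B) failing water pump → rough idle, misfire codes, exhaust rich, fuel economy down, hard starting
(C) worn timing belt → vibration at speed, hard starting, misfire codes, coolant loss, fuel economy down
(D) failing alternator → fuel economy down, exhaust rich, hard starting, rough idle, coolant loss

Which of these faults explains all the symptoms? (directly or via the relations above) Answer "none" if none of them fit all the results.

C

For each candidate, compare predicted effects to what was observed:
(A) clogged fuel injector — misfire codes ✗; fuel economy down ✗; hard starting ✗; coolant loss ✗; rough idle ✓
(B) failing water pump — does not account for coolant loss
(C) worn timing belt — misfire codes ✓; fuel economy down ✓; hard starting ✓; coolant loss ✓; rough idle ✓ (through coolant loss → rough idle)
(D) failing alternator — does not account for misfire codes
Only (C) is consistent with every observation.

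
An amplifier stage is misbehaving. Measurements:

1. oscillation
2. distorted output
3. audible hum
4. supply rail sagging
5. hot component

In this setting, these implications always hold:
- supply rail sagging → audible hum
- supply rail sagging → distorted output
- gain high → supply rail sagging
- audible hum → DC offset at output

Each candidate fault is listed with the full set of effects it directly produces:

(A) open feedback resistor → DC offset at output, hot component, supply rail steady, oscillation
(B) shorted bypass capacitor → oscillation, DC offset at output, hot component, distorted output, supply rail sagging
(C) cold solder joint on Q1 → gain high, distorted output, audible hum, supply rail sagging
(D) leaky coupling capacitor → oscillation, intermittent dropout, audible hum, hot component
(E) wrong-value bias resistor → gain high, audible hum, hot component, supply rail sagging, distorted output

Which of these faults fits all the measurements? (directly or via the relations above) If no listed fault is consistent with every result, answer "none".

Checking each candidate against the observations:
(A) open feedback resistor — oscillation +; distorted output -; audible hum -; supply rail sagging -; hot component +
(B) shorted bypass capacitor — oscillation +; distorted output +; audible hum + (via supply rail sagging → audible hum); supply rail sagging +; hot component +
(C) cold solder joint on Q1 — oscillation -; distorted output +; audible hum +; supply rail sagging +; hot component -
(D) leaky coupling capacitor — does not account for distorted output, supply rail sagging
(E) wrong-value bias resistor — does not account for oscillation
(B) is the only candidate with no mismatches.

B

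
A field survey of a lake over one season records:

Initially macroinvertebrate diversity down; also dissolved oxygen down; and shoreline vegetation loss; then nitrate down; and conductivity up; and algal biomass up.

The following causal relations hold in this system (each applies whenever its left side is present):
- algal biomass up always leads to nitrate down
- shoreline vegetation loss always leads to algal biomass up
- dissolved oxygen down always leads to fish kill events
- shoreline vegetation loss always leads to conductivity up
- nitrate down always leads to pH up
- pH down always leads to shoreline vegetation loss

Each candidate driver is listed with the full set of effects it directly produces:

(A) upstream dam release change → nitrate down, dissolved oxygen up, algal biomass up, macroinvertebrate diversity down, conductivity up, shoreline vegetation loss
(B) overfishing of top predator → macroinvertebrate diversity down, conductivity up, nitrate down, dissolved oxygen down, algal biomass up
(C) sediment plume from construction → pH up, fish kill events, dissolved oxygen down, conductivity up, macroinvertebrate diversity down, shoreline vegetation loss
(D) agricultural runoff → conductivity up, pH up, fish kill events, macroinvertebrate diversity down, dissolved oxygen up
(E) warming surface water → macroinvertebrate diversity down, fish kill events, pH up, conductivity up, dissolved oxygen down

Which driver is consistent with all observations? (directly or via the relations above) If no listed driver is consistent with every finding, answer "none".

C

For each candidate, compare predicted effects to what was observed:
(A) upstream dam release change — macroinvertebrate diversity down yes; dissolved oxygen down NO; shoreline vegetation loss yes; nitrate down yes; conductivity up yes; algal biomass up yes
(B) overfishing of top predator — macroinvertebrate diversity down yes; dissolved oxygen down yes; shoreline vegetation loss NO; nitrate down yes; conductivity up yes; algal biomass up yes
(C) sediment plume from construction — accounts for every observation (nitrate down through shoreline vegetation loss → algal biomass up → nitrate down)
(D) agricultural runoff — macroinvertebrate diversity down yes; dissolved oxygen down NO; shoreline vegetation loss NO; nitrate down NO; conductivity up yes; algal biomass up NO
(E) warming surface water — macroinvertebrate diversity down yes; dissolved oxygen down yes; shoreline vegetation loss NO; nitrate down NO; conductivity up yes; algal biomass up NO
Only (C) is consistent with every observation.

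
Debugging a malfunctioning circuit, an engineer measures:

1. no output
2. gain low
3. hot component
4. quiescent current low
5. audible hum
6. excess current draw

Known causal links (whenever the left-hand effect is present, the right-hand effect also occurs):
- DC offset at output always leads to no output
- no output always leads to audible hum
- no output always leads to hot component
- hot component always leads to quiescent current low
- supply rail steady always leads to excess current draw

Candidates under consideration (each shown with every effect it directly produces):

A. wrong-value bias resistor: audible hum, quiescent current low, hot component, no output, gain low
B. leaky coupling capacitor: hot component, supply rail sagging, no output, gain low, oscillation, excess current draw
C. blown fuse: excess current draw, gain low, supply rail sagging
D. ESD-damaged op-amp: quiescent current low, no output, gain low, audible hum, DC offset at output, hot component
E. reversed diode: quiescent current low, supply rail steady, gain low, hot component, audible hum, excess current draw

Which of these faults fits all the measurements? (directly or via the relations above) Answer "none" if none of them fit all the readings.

B

For each candidate, compare predicted effects to what was observed:
(A) wrong-value bias resistor — no output ✓; gain low ✓; hot component ✓; quiescent current low ✓; audible hum ✓; excess current draw ✗
(B) leaky coupling capacitor — no output ✓; gain low ✓; hot component ✓; quiescent current low ✓ (via hot component → quiescent current low); audible hum ✓ (via no output → audible hum); excess current draw ✓
(C) blown fuse — does not account for no output, hot component, quiescent current low, audible hum
(D) ESD-damaged op-amp — does not account for excess current draw
(E) reversed diode — no output ✗; gain low ✓; hot component ✓; quiescent current low ✓; audible hum ✓; excess current draw ✓
Only (B) is consistent with every observation.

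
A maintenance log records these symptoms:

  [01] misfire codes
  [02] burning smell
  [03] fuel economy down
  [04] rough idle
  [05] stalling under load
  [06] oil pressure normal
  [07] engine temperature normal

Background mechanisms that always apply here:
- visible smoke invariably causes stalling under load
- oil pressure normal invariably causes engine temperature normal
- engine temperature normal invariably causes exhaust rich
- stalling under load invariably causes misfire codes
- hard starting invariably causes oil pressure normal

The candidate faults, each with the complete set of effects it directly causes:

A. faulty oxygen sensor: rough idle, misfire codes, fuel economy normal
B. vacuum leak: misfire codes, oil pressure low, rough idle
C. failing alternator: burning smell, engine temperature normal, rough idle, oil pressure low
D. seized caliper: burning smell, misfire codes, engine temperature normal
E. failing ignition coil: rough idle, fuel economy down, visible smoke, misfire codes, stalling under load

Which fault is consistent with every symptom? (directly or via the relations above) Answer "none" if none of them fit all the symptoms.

none

For each candidate, compare predicted effects to what was observed:
(A) faulty oxygen sensor — fails on burning smell, fuel economy down, stalling under load, oil pressure normal, engine temperature normal (predicts fuel economy normal, not fuel economy down)
(B) vacuum leak — misfire codes yes; burning smell NO; fuel economy down NO; rough idle yes; stalling under load NO; oil pressure normal NO; engine temperature normal NO
(C) failing alternator — misfire codes NO; burning smell yes; fuel economy down NO; rough idle yes; stalling under load NO; oil pressure normal NO; engine temperature normal yes
(D) seized caliper — misfire codes yes; burning smell yes; fuel economy down NO; rough idle NO; stalling under load NO; oil pressure normal NO; engine temperature normal yes
(E) failing ignition coil — does not account for burning smell, oil pressure normal, engine temperature normal
Every candidate fails on at least one observation.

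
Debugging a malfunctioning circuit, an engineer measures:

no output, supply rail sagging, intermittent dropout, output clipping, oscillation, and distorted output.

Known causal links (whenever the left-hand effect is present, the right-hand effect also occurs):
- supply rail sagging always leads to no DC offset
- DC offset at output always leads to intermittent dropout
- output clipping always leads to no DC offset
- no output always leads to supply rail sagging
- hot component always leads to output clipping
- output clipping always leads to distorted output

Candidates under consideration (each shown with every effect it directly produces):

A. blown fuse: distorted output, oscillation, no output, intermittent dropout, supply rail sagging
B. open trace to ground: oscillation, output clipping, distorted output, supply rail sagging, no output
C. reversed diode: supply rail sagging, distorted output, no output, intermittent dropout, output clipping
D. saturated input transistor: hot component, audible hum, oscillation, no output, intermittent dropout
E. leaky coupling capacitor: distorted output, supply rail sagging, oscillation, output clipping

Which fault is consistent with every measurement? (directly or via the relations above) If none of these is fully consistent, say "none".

D

For each candidate, compare predicted effects to what was observed:
(A) blown fuse — no output +; supply rail sagging +; intermittent dropout +; output clipping -; oscillation +; distorted output +
(B) open trace to ground — does not account for intermittent dropout
(C) reversed diode — does not account for oscillation
(D) saturated input transistor — accounts for every observation (supply rail sagging through no output → supply rail sagging)
(E) leaky coupling capacitor — does not account for no output, intermittent dropout
Only (D) is consistent with every observation.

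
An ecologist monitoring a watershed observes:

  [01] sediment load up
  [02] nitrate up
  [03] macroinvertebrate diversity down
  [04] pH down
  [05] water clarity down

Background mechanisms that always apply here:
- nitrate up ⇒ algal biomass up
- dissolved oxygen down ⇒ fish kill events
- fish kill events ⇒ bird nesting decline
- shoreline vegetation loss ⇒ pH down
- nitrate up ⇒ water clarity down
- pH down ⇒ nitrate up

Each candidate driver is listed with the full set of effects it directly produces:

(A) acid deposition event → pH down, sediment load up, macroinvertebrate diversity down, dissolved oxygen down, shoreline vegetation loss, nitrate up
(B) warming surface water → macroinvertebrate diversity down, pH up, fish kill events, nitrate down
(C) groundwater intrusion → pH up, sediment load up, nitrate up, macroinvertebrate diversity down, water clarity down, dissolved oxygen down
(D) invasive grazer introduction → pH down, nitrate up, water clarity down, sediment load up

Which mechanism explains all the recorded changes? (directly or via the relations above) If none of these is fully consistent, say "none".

Checking each candidate against the observations:
(A) acid deposition event — sediment load up +; nitrate up +; macroinvertebrate diversity down +; pH down +; water clarity down + (through nitrate up → water clarity down)
(B) warming surface water — sediment load up -; nitrate up -; macroinvertebrate diversity down +; pH down -; water clarity down -
(C) groundwater intrusion — fails on pH down (predicts pH up, not pH down)
(D) invasive grazer introduction — sediment load up +; nitrate up +; macroinvertebrate diversity down -; pH down +; water clarity down +
(A) is the only candidate with no mismatches.

A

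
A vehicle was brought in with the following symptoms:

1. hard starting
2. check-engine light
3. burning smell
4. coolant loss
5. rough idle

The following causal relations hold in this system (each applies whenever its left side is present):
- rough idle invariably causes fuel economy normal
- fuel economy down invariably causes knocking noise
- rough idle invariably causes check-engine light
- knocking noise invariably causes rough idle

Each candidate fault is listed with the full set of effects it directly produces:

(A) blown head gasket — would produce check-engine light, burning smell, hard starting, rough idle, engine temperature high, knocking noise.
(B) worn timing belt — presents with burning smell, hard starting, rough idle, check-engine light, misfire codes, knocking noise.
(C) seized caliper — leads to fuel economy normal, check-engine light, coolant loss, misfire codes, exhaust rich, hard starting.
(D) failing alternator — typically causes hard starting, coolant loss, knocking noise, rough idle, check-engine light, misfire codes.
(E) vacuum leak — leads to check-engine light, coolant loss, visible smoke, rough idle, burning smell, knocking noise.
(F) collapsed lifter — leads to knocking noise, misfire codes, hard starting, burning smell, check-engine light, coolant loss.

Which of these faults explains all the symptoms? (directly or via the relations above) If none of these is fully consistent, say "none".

Checking each candidate against the observations:
(A) blown head gasket — hard starting match; check-engine light match; burning smell match; coolant loss miss; rough idle match
(B) worn timing belt — does not account for coolant loss
(C) seized caliper — hard starting match; check-engine light match; burning smell miss; coolant loss match; rough idle miss
(D) failing alternator — hard starting match; check-engine light match; burning smell miss; coolant loss match; rough idle match
(E) vacuum leak — hard starting miss; check-engine light match; burning smell match; coolant loss match; rough idle match
(F) collapsed lifter — hard starting match; check-engine light match; burning smell match; coolant loss match; rough idle match (through knocking noise → rough idle)
Only (F) is consistent with every observation.

F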